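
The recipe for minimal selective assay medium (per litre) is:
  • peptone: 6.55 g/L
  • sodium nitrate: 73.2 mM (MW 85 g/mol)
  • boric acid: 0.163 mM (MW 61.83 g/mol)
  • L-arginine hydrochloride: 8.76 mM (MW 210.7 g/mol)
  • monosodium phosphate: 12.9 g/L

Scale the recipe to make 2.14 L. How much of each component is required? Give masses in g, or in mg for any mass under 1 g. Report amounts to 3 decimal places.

Scale factor relative to 1 L: 2.14.
peptone: 6.55 g/L × 2.14 L = 14.017 g
sodium nitrate: 73.2 mmol/L × 85 g/mol × 2.14 L ÷ 1000 = 13.315 g
boric acid: 0.163 mmol/L × 61.83 mg/mmol × 2.14 L = 21.568 mg
L-arginine hydrochloride: 8.76 mmol/L × 210.7 g/mol × 2.14 L ÷ 1000 = 3.950 g
monosodium phosphate: 12.9 g/L × 2.14 L = 27.606 g

peptone 14.017 g; sodium nitrate 13.315 g; boric acid 21.568 mg; L-arginine hydrochloride 3.950 g; monosodium phosphate 27.606 g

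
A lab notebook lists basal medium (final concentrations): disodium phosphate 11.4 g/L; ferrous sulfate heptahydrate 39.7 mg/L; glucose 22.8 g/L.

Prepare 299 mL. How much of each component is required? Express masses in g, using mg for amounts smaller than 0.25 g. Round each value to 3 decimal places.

Working volume: 299 mL = 0.299 L.
disodium phosphate: 11.4 g/L × 0.299 L = 3.409 g
ferrous sulfate heptahydrate: 39.7 mg/L × 0.299 L = 11.870 mg
glucose: 22.8 g/L × 0.299 L = 6.817 g

disodium phosphate 3.409 g; ferrous sulfate heptahydrate 11.870 mg; glucose 6.817 g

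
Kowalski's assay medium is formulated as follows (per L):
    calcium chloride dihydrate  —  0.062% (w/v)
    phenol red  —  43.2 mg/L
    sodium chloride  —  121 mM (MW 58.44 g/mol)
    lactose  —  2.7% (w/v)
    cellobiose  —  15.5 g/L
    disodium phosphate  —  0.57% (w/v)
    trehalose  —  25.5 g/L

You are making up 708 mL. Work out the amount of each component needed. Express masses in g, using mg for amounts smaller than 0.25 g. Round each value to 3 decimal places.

Scale factor relative to 1 L: 0.708.
calcium chloride dihydrate: 0.062% w/v = 0.62 g/L → 0.62 × 0.708 L = 0.439 g
phenol red: 43.2 mg/L × 0.708 L = 30.586 mg
sodium chloride: 121 mmol/L × 58.44 g/mol × 0.708 L ÷ 1000 = 5.006 g
lactose: 2.7% w/v = 27 g/L → 27 × 0.708 L = 19.116 g
cellobiose: 15.5 g/L × 0.708 L = 10.974 g
disodium phosphate: 0.57% w/v = 5.7 g/L → 5.7 × 0.708 L = 4.036 g
trehalose: 25.5 g/L × 0.708 L = 18.054 g

calcium chloride dihydrate 0.439 g; phenol red 30.586 mg; sodium chloride 5.006 g; lactose 19.116 g; cellobiose 10.974 g; disodium phosphate 4.036 g; trehalose 18.054 g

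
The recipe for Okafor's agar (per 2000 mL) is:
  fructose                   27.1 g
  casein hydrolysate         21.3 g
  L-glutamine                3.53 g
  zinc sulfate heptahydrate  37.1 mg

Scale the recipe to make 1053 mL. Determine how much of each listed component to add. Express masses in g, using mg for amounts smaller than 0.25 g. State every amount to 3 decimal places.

fructose 14.268 g; casein hydrolysate 11.214 g; L-glutamine 1.859 g; zinc sulfate heptahydrate 19.533 mg

Ratio of target to recipe volume: 1053 / 2000 = 0.5265.
fructose: 27.1 g × (1053 mL / 2000 mL) = 14.268 g
casein hydrolysate: 21.3 g × (1053 mL / 2000 mL) = 11.214 g
L-glutamine: 3.53 g × (1053 mL / 2000 mL) = 1.859 g
zinc sulfate heptahydrate: 37.1 mg × (1053 mL / 2000 mL) = 19.533 mg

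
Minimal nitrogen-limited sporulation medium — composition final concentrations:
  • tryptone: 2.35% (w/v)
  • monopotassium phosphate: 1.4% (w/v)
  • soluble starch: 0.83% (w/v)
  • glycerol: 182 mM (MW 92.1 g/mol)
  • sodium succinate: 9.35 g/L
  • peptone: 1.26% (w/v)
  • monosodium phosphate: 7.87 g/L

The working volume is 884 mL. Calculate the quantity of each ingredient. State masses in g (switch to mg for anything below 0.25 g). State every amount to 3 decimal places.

Target volume = 884 mL = 0.884 L.
tryptone: 2.35 g per 100 mL × 884 mL ÷ 100 = 20.774 g
monopotassium phosphate: 1.4 g per 100 mL × 884 mL ÷ 100 = 12.376 g
soluble starch: 0.83% w/v = 8.3 g/L → 8.3 × 0.884 L = 7.337 g
glycerol: 182 mmol/L × 92.1 g/mol × 0.884 L ÷ 1000 = 14.818 g
sodium succinate: 9.35 g/L × 0.884 L = 8.265 g
peptone: 1.26% w/v = 12.6 g/L → 12.6 × 0.884 L = 11.138 g
monosodium phosphate: 7.87 g/L × 0.884 L = 6.957 g

tryptone 20.774 g; monopotassium phosphate 12.376 g; soluble starch 7.337 g; glycerol 14.818 g; sodium succinate 8.265 g; peptone 11.138 g; monosodium phosphate 6.957 g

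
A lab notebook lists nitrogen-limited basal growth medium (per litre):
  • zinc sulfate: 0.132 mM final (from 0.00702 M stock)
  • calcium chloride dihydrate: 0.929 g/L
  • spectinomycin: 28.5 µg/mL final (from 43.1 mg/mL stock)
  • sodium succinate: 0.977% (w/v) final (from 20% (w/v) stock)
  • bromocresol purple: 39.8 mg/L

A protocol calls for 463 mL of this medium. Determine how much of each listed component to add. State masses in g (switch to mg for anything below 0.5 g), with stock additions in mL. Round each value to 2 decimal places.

Working volume: 463 mL = 0.463 L.
zinc sulfate: dilute stock: 0.132 mM × 463 mL ÷ 7.02 mM = 8.71 mL
calcium chloride dihydrate: 0.929 g/L × 0.463 L = 0.430127 g = 430.13 mg
spectinomycin: dilute stock: 28.5 µg/mL × 463 mL ÷ 43100 µg/mL = 0.31 mL
sodium succinate: C1V1 = C2V2 → 0.977% ÷ 20% × 463 mL = 22.62 mL
bromocresol purple: 39.8 mg/L × 0.463 L = 18.43 mg

zinc sulfate 8.71 mL; calcium chloride dihydrate 430.13 mg; spectinomycin 0.31 mL; sodium succinate 22.62 mL; bromocresol purple 18.43 mg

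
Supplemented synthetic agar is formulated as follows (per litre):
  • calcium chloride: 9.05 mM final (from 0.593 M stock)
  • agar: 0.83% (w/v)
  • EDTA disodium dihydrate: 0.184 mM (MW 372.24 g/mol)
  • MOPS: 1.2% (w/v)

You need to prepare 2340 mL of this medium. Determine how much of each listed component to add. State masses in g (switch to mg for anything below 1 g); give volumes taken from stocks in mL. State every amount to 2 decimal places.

Target volume = 2340 mL = 2.34 L.
calcium chloride: C1V1 = C2V2 → 9.05 mM × 2340 mL ÷ 593 mM = 35.71 mL
agar: 0.83 g per 100 mL × 2340 mL ÷ 100 = 19.42 g
EDTA disodium dihydrate: 0.184 mmol/L × 372.24 mg/mmol × 2.34 L = 160.27 mg
MOPS: 1.2% w/v = 12 g/L → 12 × 2.34 L = 28.08 g

calcium chloride 35.71 mL; agar 19.42 g; EDTA disodium dihydrate 160.27 mg; MOPS 28.08 g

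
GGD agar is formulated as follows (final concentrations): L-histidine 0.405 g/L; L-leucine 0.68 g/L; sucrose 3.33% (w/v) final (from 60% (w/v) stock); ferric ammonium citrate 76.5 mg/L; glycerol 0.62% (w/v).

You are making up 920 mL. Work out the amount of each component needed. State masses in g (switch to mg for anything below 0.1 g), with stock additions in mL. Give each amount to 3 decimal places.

L-histidine 0.373 g; L-leucine 0.626 g; sucrose 51.060 mL; ferric ammonium citrate 70.380 mg; glycerol 5.704 g

Working volume: 920 mL = 0.92 L.
L-histidine: 0.405 g/L × 0.92 L = 0.373 g
L-leucine: 0.68 g/L × 0.92 L = 0.626 g
sucrose: C1V1 = C2V2 → 3.33% ÷ 60% × 920 mL = 51.060 mL
ferric ammonium citrate: 76.5 mg/L × 0.92 L = 70.380 mg
glycerol: 0.62% w/v = 6.2 g/L → 6.2 × 0.92 L = 5.704 g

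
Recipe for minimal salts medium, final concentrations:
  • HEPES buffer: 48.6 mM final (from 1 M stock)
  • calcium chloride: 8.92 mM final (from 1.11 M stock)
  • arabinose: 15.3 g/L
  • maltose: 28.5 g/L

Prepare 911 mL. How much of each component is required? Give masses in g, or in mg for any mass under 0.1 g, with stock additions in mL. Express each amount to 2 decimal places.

Scale factor relative to 1 L: 0.911.
HEPES buffer: V = C2·V2/C1 = 48.6 mM × 911 mL ÷ 1000 mM = 44.27 mL
calcium chloride: C1V1 = C2V2 → 8.92 mM × 911 mL ÷ 1110 mM = 7.32 mL
arabinose: 15.3 g/L × 0.911 L = 13.94 g
maltose: 28.5 g/L × 0.911 L = 25.96 g

HEPES buffer 44.27 mL; calcium chloride 7.32 mL; arabinose 13.94 g; maltose 25.96 g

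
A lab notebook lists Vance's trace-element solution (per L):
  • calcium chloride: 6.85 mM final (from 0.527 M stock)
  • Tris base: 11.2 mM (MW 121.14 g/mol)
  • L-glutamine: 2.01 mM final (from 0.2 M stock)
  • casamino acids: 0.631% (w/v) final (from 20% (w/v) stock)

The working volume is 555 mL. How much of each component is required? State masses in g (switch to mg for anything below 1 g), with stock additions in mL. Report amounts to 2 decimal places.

Scale factor relative to 1 L: 0.555.
calcium chloride: V = C2·V2/C1 = 6.85 mM × 555 mL ÷ 527 mM = 7.21 mL
Tris base: 11.2 mmol/L × 121.14 mg/mmol × 0.555 L = 753.01 mg
L-glutamine: dilute stock: 2.01 mM × 555 mL ÷ 200 mM = 5.58 mL
casamino acids: V = C2·V2/C1 = 0.631% ÷ 20% × 555 mL = 17.51 mL

calcium chloride 7.21 mL; Tris base 753.01 mg; L-glutamine 5.58 mL; casamino acids 17.51 mL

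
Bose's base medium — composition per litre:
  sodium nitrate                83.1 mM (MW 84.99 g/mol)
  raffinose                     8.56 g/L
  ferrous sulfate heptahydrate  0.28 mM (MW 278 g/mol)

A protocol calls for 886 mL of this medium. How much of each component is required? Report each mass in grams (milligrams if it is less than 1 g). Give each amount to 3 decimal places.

Working volume: 886 mL = 0.886 L.
sodium nitrate: 83.1 mmol/L × 84.99 g/mol × 0.886 L ÷ 1000 = 6.258 g
raffinose: 8.56 g/L × 0.886 L = 7.584 g
ferrous sulfate heptahydrate: 0.28 mmol/L × 278 mg/mmol × 0.886 L = 68.966 mg

sodium nitrate 6.258 g; raffinose 7.584 g; ferrous sulfate heptahydrate 68.966 mg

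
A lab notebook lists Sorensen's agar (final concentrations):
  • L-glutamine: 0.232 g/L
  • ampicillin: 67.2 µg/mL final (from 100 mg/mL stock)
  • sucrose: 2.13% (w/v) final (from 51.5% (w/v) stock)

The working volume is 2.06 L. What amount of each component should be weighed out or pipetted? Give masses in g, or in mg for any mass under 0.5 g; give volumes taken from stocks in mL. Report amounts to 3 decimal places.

Scale factor relative to 1 L: 2.06.
L-glutamine: 0.232 g/L × 2.06 L = 0.47792 g = 477.920 mg
ampicillin: C1V1 = C2V2 → 67.2 µg/mL × 2060 mL ÷ 100000 µg/mL = 1.384 mL
sucrose: C1V1 = C2V2 → 2.13% ÷ 51.5% × 2060 mL = 85.200 mL

L-glutamine 477.920 mg; ampicillin 1.384 mL; sucrose 85.200 mL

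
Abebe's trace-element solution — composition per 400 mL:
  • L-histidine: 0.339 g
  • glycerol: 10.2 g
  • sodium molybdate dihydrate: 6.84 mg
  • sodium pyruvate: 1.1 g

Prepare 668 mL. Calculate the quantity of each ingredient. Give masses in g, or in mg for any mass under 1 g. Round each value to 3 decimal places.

L-histidine 566.130 mg; glycerol 17.034 g; sodium molybdate dihydrate 11.423 mg; sodium pyruvate 1.837 g

Ratio of target to recipe volume: 668 / 400 = 1.67.
L-histidine: 0.339 g × (668 mL / 400 mL) = 0.56613 g = 566.130 mg
glycerol: 10.2 g × (668 mL / 400 mL) = 17.034 g
sodium molybdate dihydrate: 6.84 mg × (668 mL / 400 mL) = 11.423 mg
sodium pyruvate: 1.1 g × (668 mL / 400 mL) = 1.837 g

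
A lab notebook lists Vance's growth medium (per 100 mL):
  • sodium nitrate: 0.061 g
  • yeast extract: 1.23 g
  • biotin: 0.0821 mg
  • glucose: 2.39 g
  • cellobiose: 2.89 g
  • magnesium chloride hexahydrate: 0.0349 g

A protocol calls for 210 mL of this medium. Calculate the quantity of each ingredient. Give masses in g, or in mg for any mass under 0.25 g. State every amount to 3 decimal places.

sodium nitrate 128.100 mg; yeast extract 2.583 g; biotin 0.172 mg; glucose 5.019 g; cellobiose 6.069 g; magnesium chloride hexahydrate 73.290 mg

Scale factor = 210 mL / 100 mL = 2.1.
sodium nitrate: 0.061 g × (210 mL / 100 mL) = 0.1281 g = 128.100 mg
yeast extract: 1.23 g × (210 mL / 100 mL) = 2.583 g
biotin: 0.0821 mg × (210 mL / 100 mL) = 0.172 mg
glucose: 2.39 g × (210 mL / 100 mL) = 5.019 g
cellobiose: 2.89 g × (210 mL / 100 mL) = 6.069 g
magnesium chloride hexahydrate: 0.0349 g × (210 mL / 100 mL) = 0.07329 g = 73.290 mg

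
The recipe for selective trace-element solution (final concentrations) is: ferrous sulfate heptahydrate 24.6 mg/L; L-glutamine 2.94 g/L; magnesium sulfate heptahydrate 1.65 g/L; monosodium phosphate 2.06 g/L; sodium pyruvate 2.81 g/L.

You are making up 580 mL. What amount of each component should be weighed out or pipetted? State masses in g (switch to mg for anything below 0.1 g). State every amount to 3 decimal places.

ferrous sulfate heptahydrate 14.268 mg; L-glutamine 1.705 g; magnesium sulfate heptahydrate 0.957 g; monosodium phosphate 1.195 g; sodium pyruvate 1.630 g

Target volume = 580 mL = 0.58 L.
ferrous sulfate heptahydrate: 24.6 mg/L × 0.58 L = 14.268 mg
L-glutamine: 2.94 g/L × 0.58 L = 1.705 g
magnesium sulfate heptahydrate: 1.65 g/L × 0.58 L = 0.957 g
monosodium phosphate: 2.06 g/L × 0.58 L = 1.195 g
sodium pyruvate: 2.81 g/L × 0.58 L = 1.630 g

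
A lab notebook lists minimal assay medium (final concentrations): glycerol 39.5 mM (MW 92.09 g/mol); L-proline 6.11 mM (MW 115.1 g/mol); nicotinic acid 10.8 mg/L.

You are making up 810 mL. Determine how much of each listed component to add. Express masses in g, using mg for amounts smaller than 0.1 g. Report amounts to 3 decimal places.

glycerol 2.946 g; L-proline 0.570 g; nicotinic acid 8.748 mg

Working volume: 810 mL = 0.81 L.
glycerol: 39.5 mmol/L × 92.09 g/mol × 0.81 L ÷ 1000 = 2.946 g
L-proline: 6.11 mmol/L × 115.1 g/mol × 0.81 L ÷ 1000 = 0.570 g
nicotinic acid: 10.8 mg/L × 0.81 L = 8.748 mg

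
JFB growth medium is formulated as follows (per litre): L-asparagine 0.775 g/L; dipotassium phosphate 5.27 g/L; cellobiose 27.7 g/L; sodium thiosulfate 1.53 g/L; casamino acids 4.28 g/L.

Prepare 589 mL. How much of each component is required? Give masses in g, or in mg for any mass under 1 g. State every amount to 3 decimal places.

L-asparagine 456.475 mg; dipotassium phosphate 3.104 g; cellobiose 16.315 g; sodium thiosulfate 901.170 mg; casamino acids 2.521 g

Target volume = 589 mL = 0.589 L.
L-asparagine: 0.775 g/L × 0.589 L = 0.456475 g = 456.475 mg
dipotassium phosphate: 5.27 g/L × 0.589 L = 3.104 g
cellobiose: 27.7 g/L × 0.589 L = 16.315 g
sodium thiosulfate: 1.53 g/L × 0.589 L = 0.90117 g = 901.170 mg
casamino acids: 4.28 g/L × 0.589 L = 2.521 g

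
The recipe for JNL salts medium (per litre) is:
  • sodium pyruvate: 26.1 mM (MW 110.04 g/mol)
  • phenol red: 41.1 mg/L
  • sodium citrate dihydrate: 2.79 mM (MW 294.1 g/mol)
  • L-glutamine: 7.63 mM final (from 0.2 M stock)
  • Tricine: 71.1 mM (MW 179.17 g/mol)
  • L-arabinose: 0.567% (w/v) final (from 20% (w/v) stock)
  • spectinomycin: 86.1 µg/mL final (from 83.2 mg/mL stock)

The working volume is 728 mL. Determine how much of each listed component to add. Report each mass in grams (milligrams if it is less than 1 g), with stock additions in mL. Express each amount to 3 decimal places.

sodium pyruvate 2.091 g; phenol red 29.921 mg; sodium citrate dihydrate 597.352 mg; L-glutamine 27.773 mL; Tricine 9.274 g; L-arabinose 20.639 mL; spectinomycin 0.753 mL

Scale factor relative to 1 L: 0.728.
sodium pyruvate: 26.1 mmol/L × 110.04 g/mol × 0.728 L ÷ 1000 = 2.091 g
phenol red: 41.1 mg/L × 0.728 L = 29.921 mg
sodium citrate dihydrate: 2.79 mmol/L × 294.1 mg/mmol × 0.728 L = 597.352 mg
L-glutamine: dilute stock: 7.63 mM × 728 mL ÷ 200 mM = 27.773 mL
Tricine: 71.1 mmol/L × 179.17 g/mol × 0.728 L ÷ 1000 = 9.274 g
L-arabinose: dilute stock: 0.567% ÷ 20% × 728 mL = 20.639 mL
spectinomycin: V = C2·V2/C1 = 86.1 µg/mL × 728 mL ÷ 83200 µg/mL = 0.753 mL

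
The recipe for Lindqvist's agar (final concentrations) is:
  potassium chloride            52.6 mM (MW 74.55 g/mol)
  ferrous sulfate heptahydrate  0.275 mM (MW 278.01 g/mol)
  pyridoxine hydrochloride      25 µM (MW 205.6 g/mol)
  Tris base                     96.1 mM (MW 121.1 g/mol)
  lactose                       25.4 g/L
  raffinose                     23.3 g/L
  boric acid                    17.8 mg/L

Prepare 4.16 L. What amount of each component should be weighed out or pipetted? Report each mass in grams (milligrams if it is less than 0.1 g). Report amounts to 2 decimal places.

Working volume: 4.16 L.
potassium chloride: 52.6 mmol/L × 74.55 g/mol × 4.16 L ÷ 1000 = 16.31 g
ferrous sulfate heptahydrate: 0.275 mmol/L × 278.01 g/mol × 4.16 L ÷ 1000 = 0.32 g
pyridoxine hydrochloride: 25 µmol/L × 205.6 g/mol × 4.16 L ÷ 1000 = 21.38 mg
Tris base: 96.1 mmol/L × 121.1 g/mol × 4.16 L ÷ 1000 = 48.41 g
lactose: 25.4 g/L × 4.16 L = 105.66 g
raffinose: 23.3 g/L × 4.16 L = 96.93 g
boric acid: 17.8 mg/L × 4.16 L = 74.05 mg

potassium chloride 16.31 g; ferrous sulfate heptahydrate 0.32 g; pyridoxine hydrochloride 21.38 mg; Tris base 48.41 g; lactose 105.66 g; raffinose 96.93 g; boric acid 74.05 mg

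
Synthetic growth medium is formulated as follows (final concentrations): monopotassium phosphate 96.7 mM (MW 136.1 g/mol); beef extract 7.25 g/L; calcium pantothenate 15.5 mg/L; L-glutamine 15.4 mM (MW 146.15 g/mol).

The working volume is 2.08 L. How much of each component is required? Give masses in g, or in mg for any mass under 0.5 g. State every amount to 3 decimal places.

monopotassium phosphate 27.375 g; beef extract 15.080 g; calcium pantothenate 32.240 mg; L-glutamine 4.681 g

Scale factor relative to 1 L: 2.08.
monopotassium phosphate: 96.7 mmol/L × 136.1 g/mol × 2.08 L ÷ 1000 = 27.375 g
beef extract: 7.25 g/L × 2.08 L = 15.080 g
calcium pantothenate: 15.5 mg/L × 2.08 L = 32.240 mg
L-glutamine: 15.4 mmol/L × 146.15 g/mol × 2.08 L ÷ 1000 = 4.681 g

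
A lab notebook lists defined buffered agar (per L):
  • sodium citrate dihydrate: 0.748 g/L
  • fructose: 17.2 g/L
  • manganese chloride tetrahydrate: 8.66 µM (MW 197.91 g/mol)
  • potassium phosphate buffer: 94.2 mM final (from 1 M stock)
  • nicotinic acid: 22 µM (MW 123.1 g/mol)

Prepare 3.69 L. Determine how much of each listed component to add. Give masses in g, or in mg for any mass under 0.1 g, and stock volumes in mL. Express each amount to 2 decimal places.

Working volume: 3.69 L.
sodium citrate dihydrate: 0.748 g/L × 3.69 L = 2.76 g
fructose: 17.2 g/L × 3.69 L = 63.47 g
manganese chloride tetrahydrate: 8.66 µmol/L × 197.91 g/mol × 3.69 L ÷ 1000 = 6.32 mg
potassium phosphate buffer: C1V1 = C2V2 → 94.2 mM × 3690 mL ÷ 1000 mM = 347.60 mL
nicotinic acid: 22 µmol/L × 123.1 g/mol × 3.69 L ÷ 1000 = 9.99 mg

sodium citrate dihydrate 2.76 g; fructose 63.47 g; manganese chloride tetrahydrate 6.32 mg; potassium phosphate buffer 347.60 mL; nicotinic acid 9.99 mg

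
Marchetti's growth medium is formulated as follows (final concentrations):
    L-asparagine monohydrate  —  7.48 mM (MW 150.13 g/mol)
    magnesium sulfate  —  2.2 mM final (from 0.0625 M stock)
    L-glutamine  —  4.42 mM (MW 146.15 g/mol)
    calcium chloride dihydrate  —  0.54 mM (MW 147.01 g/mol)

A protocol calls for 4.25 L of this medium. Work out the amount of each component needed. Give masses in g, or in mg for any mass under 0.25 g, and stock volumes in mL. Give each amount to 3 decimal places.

L-asparagine monohydrate 4.773 g; magnesium sulfate 149.600 mL; L-glutamine 2.745 g; calcium chloride dihydrate 0.337 g

Working volume: 4.25 L.
L-asparagine monohydrate: 7.48 mmol/L × 150.13 g/mol × 4.25 L ÷ 1000 = 4.773 g
magnesium sulfate: dilute stock: 2.2 mM × 4250 mL ÷ 62.5 mM = 149.600 mL
L-glutamine: 4.42 mmol/L × 146.15 g/mol × 4.25 L ÷ 1000 = 2.745 g
calcium chloride dihydrate: 0.54 mmol/L × 147.01 g/mol × 4.25 L ÷ 1000 = 0.337 g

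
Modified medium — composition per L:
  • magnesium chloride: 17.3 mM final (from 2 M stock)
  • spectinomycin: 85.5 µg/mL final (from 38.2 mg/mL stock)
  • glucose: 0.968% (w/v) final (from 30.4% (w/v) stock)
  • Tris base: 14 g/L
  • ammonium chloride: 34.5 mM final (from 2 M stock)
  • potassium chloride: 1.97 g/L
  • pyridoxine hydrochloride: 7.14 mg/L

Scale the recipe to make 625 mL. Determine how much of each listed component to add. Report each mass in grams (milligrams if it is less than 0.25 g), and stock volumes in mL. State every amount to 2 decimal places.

magnesium chloride 5.41 mL; spectinomycin 1.40 mL; glucose 19.90 mL; Tris base 8.75 g; ammonium chloride 10.78 mL; potassium chloride 1.23 g; pyridoxine hydrochloride 4.46 mg

Target volume = 625 mL = 0.625 L.
magnesium chloride: V = C2·V2/C1 = 17.3 mM × 625 mL ÷ 2000 mM = 5.41 mL
spectinomycin: dilute stock: 85.5 µg/mL × 625 mL ÷ 38200 µg/mL = 1.40 mL
glucose: V = C2·V2/C1 = 0.968% ÷ 30.4% × 625 mL = 19.90 mL
Tris base: 14 g/L × 0.625 L = 8.75 g
ammonium chloride: C1V1 = C2V2 → 34.5 mM × 625 mL ÷ 2000 mM = 10.78 mL
potassium chloride: 1.97 g/L × 0.625 L = 1.23 g
pyridoxine hydrochloride: 7.14 mg/L × 0.625 L = 4.46 mg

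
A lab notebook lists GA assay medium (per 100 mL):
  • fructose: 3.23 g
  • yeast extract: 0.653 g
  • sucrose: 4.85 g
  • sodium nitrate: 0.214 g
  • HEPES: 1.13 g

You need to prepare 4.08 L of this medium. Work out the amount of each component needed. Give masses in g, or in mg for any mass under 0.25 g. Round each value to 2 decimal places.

Scale factor = 4080 mL / 100 mL = 40.8.
fructose: 3.23 g × (4080 mL / 100 mL) = 131.78 g
yeast extract: 0.653 g × (4080 mL / 100 mL) = 26.64 g
sucrose: 4.85 g × (4080 mL / 100 mL) = 197.88 g
sodium nitrate: 0.214 g × (4080 mL / 100 mL) = 8.73 g
HEPES: 1.13 g × (4080 mL / 100 mL) = 46.10 g

fructose 131.78 g; yeast extract 26.64 g; sucrose 197.88 g; sodium nitrate 8.73 g; HEPES 46.10 g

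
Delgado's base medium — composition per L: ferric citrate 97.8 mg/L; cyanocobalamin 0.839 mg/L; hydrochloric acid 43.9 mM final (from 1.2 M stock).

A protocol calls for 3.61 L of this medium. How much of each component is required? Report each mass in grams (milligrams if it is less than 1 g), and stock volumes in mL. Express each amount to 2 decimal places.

Working volume: 3.61 L.
ferric citrate: 97.8 mg/L × 3.61 L = 353.06 mg
cyanocobalamin: 0.839 mg/L × 3.61 L = 3.03 mg
hydrochloric acid: C1V1 = C2V2 → 43.9 mM × 3610 mL ÷ 1200 mM = 132.07 mL

ferric citrate 353.06 mg; cyanocobalamin 3.03 mg; hydrochloric acid 132.07 mL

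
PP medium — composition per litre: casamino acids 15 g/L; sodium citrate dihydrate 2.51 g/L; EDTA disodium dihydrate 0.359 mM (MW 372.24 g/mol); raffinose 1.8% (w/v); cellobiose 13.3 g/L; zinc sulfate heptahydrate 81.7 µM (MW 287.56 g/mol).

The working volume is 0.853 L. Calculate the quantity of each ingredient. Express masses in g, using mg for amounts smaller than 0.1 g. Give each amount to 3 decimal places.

Scale factor relative to 1 L: 0.853.
casamino acids: 15 g/L × 0.853 L = 12.795 g
sodium citrate dihydrate: 2.51 g/L × 0.853 L = 2.141 g
EDTA disodium dihydrate: 0.359 mmol/L × 372.24 g/mol × 0.853 L ÷ 1000 = 0.114 g
raffinose: 1.8% w/v = 18 g/L → 18 × 0.853 L = 15.354 g
cellobiose: 13.3 g/L × 0.853 L = 11.345 g
zinc sulfate heptahydrate: 81.7 µmol/L × 287.56 g/mol × 0.853 L ÷ 1000 = 20.040 mg

casamino acids 12.795 g; sodium citrate dihydrate 2.141 g; EDTA disodium dihydrate 0.114 g; raffinose 15.354 g; cellobiose 11.345 g; zinc sulfate heptahydrate 20.040 mg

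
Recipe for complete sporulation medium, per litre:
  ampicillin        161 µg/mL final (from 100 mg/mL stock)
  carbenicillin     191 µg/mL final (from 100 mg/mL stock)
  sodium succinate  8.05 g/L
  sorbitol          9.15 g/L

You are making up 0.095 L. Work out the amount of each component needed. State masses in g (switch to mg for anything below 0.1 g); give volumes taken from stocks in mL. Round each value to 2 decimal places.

Working volume: 0.095 L.
ampicillin: C1V1 = C2V2 → 161 µg/mL × 95 mL ÷ 100000 µg/mL = 0.15 mL
carbenicillin: dilute stock: 191 µg/mL × 95 mL ÷ 100000 µg/mL = 0.18 mL
sodium succinate: 8.05 g/L × 0.095 L = 0.76 g
sorbitol: 9.15 g/L × 0.095 L = 0.87 g

ampicillin 0.15 mL; carbenicillin 0.18 mL; sodium succinate 0.76 g; sorbitol 0.87 g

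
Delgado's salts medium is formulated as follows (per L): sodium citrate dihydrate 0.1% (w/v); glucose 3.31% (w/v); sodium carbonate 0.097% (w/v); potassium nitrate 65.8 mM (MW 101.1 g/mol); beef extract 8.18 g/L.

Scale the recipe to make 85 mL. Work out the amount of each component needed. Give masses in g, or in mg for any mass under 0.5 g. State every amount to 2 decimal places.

sodium citrate dihydrate 85.00 mg; glucose 2.81 g; sodium carbonate 82.45 mg; potassium nitrate 0.57 g; beef extract 0.70 g

Scale factor relative to 1 L: 0.085.
sodium citrate dihydrate: 0.1% w/v = 1 g/L → 1 × 0.085 L = 0.085 g = 85.00 mg
glucose: 3.31% w/v = 33.1 g/L → 33.1 × 0.085 L = 2.81 g
sodium carbonate: 0.097 g per 100 mL × 85 mL ÷ 100 = 0.08245 g = 82.45 mg
potassium nitrate: 65.8 mmol/L × 101.1 g/mol × 0.085 L ÷ 1000 = 0.57 g
beef extract: 8.18 g/L × 0.085 L = 0.70 g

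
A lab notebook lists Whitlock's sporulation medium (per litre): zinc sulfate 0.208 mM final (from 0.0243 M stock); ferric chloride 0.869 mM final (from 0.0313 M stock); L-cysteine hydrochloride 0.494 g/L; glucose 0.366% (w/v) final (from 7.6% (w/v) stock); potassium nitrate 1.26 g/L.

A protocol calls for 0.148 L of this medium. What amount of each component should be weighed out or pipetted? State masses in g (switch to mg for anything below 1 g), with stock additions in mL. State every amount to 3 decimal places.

zinc sulfate 1.267 mL; ferric chloride 4.109 mL; L-cysteine hydrochloride 73.112 mg; glucose 7.127 mL; potassium nitrate 186.480 mg

Scale factor relative to 1 L: 0.148.
zinc sulfate: C1V1 = C2V2 → 0.208 mM × 148 mL ÷ 24.3 mM = 1.267 mL
ferric chloride: V = C2·V2/C1 = 0.869 mM × 148 mL ÷ 31.3 mM = 4.109 mL
L-cysteine hydrochloride: 0.494 g/L × 0.148 L = 0.073112 g = 73.112 mg
glucose: dilute stock: 0.366% ÷ 7.6% × 148 mL = 7.127 mL
potassium nitrate: 1.26 g/L × 0.148 L = 0.18648 g = 186.480 mg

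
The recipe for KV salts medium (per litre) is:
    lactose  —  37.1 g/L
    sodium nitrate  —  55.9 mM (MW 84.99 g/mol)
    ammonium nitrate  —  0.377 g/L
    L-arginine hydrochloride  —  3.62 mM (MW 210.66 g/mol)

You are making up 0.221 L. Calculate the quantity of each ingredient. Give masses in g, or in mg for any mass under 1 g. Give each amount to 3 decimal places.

Working volume: 0.221 L.
lactose: 37.1 g/L × 0.221 L = 8.199 g
sodium nitrate: 55.9 mmol/L × 84.99 g/mol × 0.221 L ÷ 1000 = 1.050 g
ammonium nitrate: 0.377 g/L × 0.221 L = 0.083317 g = 83.317 mg
L-arginine hydrochloride: 3.62 mmol/L × 210.66 mg/mmol × 0.221 L = 168.532 mg

lactose 8.199 g; sodium nitrate 1.050 g; ammonium nitrate 83.317 mg; L-arginine hydrochloride 168.532 mg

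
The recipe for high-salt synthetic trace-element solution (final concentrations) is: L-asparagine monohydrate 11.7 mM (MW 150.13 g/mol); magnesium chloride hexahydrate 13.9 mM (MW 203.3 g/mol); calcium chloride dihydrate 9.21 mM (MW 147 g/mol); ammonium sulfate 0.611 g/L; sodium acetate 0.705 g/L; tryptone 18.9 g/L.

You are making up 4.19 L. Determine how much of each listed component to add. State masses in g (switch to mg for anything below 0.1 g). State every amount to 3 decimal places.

L-asparagine monohydrate 7.360 g; magnesium chloride hexahydrate 11.840 g; calcium chloride dihydrate 5.673 g; ammonium sulfate 2.560 g; sodium acetate 2.954 g; tryptone 79.191 g

Working volume: 4.19 L.
L-asparagine monohydrate: 11.7 mmol/L × 150.13 g/mol × 4.19 L ÷ 1000 = 7.360 g
magnesium chloride hexahydrate: 13.9 mmol/L × 203.3 g/mol × 4.19 L ÷ 1000 = 11.840 g
calcium chloride dihydrate: 9.21 mmol/L × 147 g/mol × 4.19 L ÷ 1000 = 5.673 g
ammonium sulfate: 0.611 g/L × 4.19 L = 2.560 g
sodium acetate: 0.705 g/L × 4.19 L = 2.954 g
tryptone: 18.9 g/L × 4.19 L = 79.191 g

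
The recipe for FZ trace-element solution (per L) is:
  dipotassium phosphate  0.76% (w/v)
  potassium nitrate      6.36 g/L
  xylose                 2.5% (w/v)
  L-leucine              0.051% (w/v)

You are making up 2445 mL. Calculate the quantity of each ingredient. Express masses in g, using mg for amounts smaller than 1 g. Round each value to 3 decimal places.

dipotassium phosphate 18.582 g; potassium nitrate 15.550 g; xylose 61.125 g; L-leucine 1.247 g

Working volume: 2445 mL = 2.445 L.
dipotassium phosphate: 0.76 g per 100 mL × 2445 mL ÷ 100 = 18.582 g
potassium nitrate: 6.36 g/L × 2.445 L = 15.550 g
xylose: 2.5% w/v = 25 g/L → 25 × 2.445 L = 61.125 g
L-leucine: 0.051 g per 100 mL × 2445 mL ÷ 100 = 1.247 g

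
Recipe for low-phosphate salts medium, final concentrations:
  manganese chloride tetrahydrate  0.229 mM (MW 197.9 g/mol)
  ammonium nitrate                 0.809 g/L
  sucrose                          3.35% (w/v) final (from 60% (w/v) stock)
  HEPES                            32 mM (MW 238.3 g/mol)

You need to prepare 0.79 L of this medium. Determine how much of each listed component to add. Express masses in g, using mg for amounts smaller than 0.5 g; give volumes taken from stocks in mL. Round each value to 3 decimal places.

manganese chloride tetrahydrate 35.802 mg; ammonium nitrate 0.639 g; sucrose 44.108 mL; HEPES 6.024 g

Working volume: 0.79 L.
manganese chloride tetrahydrate: 0.229 mmol/L × 197.9 mg/mmol × 0.79 L = 35.802 mg
ammonium nitrate: 0.809 g/L × 0.79 L = 0.639 g
sucrose: V = C2·V2/C1 = 3.35% ÷ 60% × 790 mL = 44.108 mL
HEPES: 32 mmol/L × 238.3 g/mol × 0.79 L ÷ 1000 = 6.024 g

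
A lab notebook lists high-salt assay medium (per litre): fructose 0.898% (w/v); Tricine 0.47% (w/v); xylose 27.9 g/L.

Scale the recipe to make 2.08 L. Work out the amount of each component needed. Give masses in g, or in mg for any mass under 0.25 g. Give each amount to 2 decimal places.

fructose 18.68 g; Tricine 9.78 g; xylose 58.03 g

Working volume: 2.08 L.
fructose: 0.898% w/v = 8.98 g/L → 8.98 × 2.08 L = 18.68 g
Tricine: 0.47% w/v = 4.7 g/L → 4.7 × 2.08 L = 9.78 g
xylose: 27.9 g/L × 2.08 L = 58.03 g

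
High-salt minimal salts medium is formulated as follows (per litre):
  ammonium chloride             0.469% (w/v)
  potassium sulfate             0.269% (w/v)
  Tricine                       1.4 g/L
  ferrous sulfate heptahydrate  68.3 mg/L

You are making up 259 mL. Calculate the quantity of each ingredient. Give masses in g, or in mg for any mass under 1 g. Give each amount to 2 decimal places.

ammonium chloride 1.21 g; potassium sulfate 696.71 mg; Tricine 362.60 mg; ferrous sulfate heptahydrate 17.69 mg

Scale factor relative to 1 L: 0.259.
ammonium chloride: 0.469 g per 100 mL × 259 mL ÷ 100 = 1.21 g
potassium sulfate: 0.269% w/v = 2.69 g/L → 2.69 × 0.259 L = 0.69671 g = 696.71 mg
Tricine: 1.4 g/L × 0.259 L = 0.3626 g = 362.60 mg
ferrous sulfate heptahydrate: 68.3 mg/L × 0.259 L = 17.69 mg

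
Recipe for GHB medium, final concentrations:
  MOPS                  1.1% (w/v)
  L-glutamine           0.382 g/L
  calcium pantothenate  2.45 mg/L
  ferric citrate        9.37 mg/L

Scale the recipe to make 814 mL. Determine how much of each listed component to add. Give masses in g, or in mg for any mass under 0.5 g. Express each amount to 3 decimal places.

MOPS 8.954 g; L-glutamine 310.948 mg; calcium pantothenate 1.994 mg; ferric citrate 7.627 mg

Working volume: 814 mL = 0.814 L.
MOPS: 1.1 g per 100 mL × 814 mL ÷ 100 = 8.954 g
L-glutamine: 0.382 g/L × 0.814 L = 0.310948 g = 310.948 mg
calcium pantothenate: 2.45 mg/L × 0.814 L = 1.994 mg
ferric citrate: 9.37 mg/L × 0.814 L = 7.627 mg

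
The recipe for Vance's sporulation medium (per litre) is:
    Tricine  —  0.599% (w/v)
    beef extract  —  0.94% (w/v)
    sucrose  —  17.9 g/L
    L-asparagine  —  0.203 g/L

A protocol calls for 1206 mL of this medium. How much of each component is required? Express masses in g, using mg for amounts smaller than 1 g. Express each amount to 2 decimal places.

Scale factor relative to 1 L: 1.206.
Tricine: 0.599% w/v = 5.99 g/L → 5.99 × 1.206 L = 7.22 g
beef extract: 0.94% w/v = 9.4 g/L → 9.4 × 1.206 L = 11.34 g
sucrose: 17.9 g/L × 1.206 L = 21.59 g
L-asparagine: 0.203 g/L × 1.206 L = 0.244818 g = 244.82 mg

Tricine 7.22 g; beef extract 11.34 g; sucrose 21.59 g; L-asparagine 244.82 mg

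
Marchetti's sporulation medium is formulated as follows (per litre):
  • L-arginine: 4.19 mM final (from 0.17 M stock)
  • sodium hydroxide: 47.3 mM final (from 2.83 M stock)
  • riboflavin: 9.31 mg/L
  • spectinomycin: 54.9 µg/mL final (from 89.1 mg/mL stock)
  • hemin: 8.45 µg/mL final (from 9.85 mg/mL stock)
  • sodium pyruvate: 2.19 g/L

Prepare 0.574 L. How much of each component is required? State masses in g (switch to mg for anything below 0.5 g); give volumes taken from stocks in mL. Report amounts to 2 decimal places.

Working volume: 0.574 L.
L-arginine: dilute stock: 4.19 mM × 574 mL ÷ 170 mM = 14.15 mL
sodium hydroxide: C1V1 = C2V2 → 47.3 mM × 574 mL ÷ 2830 mM = 9.59 mL
riboflavin: 9.31 mg/L × 0.574 L = 5.34 mg
spectinomycin: V = C2·V2/C1 = 54.9 µg/mL × 574 mL ÷ 89100 µg/mL = 0.35 mL
hemin: dilute stock: 8.45 µg/mL × 574 mL ÷ 9850 µg/mL = 0.49 mL
sodium pyruvate: 2.19 g/L × 0.574 L = 1.26 g

L-arginine 14.15 mL; sodium hydroxide 9.59 mL; riboflavin 5.34 mg; spectinomycin 0.35 mL; hemin 0.49 mL; sodium pyruvate 1.26 g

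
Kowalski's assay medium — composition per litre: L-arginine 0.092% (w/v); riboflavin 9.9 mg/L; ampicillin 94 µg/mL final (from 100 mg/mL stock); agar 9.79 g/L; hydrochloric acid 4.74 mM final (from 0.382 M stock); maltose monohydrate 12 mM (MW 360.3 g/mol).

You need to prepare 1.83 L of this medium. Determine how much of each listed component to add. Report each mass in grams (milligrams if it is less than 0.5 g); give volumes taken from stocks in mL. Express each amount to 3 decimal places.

L-arginine 1.684 g; riboflavin 18.117 mg; ampicillin 1.720 mL; agar 17.916 g; hydrochloric acid 22.707 mL; maltose monohydrate 7.912 g

Working volume: 1.83 L.
L-arginine: 0.092% w/v = 0.92 g/L → 0.92 × 1.83 L = 1.684 g
riboflavin: 9.9 mg/L × 1.83 L = 18.117 mg
ampicillin: dilute stock: 94 µg/mL × 1830 mL ÷ 100000 µg/mL = 1.720 mL
agar: 9.79 g/L × 1.83 L = 17.916 g
hydrochloric acid: C1V1 = C2V2 → 4.74 mM × 1830 mL ÷ 382 mM = 22.707 mL
maltose monohydrate: 12 mmol/L × 360.3 g/mol × 1.83 L ÷ 1000 = 7.912 g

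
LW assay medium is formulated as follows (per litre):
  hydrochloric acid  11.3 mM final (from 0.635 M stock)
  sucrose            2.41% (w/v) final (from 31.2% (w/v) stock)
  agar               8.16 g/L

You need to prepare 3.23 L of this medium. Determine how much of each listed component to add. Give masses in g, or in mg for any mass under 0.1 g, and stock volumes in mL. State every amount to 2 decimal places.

hydrochloric acid 57.48 mL; sucrose 249.50 mL; agar 26.36 g

Working volume: 3.23 L.
hydrochloric acid: C1V1 = C2V2 → 11.3 mM × 3230 mL ÷ 635 mM = 57.48 mL
sucrose: dilute stock: 2.41% ÷ 31.2% × 3230 mL = 249.50 mL
agar: 8.16 g/L × 3.23 L = 26.36 g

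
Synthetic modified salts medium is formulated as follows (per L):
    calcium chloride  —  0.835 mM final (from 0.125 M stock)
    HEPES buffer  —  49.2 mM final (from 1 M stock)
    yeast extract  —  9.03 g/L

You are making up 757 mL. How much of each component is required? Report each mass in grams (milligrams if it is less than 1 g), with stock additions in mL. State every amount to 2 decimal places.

calcium chloride 5.06 mL; HEPES buffer 37.24 mL; yeast extract 6.84 g

Working volume: 757 mL = 0.757 L.
calcium chloride: C1V1 = C2V2 → 0.835 mM × 757 mL ÷ 125 mM = 5.06 mL
HEPES buffer: C1V1 = C2V2 → 49.2 mM × 757 mL ÷ 1000 mM = 37.24 mL
yeast extract: 9.03 g/L × 0.757 L = 6.84 g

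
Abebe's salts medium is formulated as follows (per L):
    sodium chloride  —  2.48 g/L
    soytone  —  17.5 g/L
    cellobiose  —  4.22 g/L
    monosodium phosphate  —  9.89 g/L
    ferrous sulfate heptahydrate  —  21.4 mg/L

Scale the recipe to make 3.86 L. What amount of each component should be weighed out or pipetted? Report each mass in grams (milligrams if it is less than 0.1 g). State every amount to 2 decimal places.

Scale factor relative to 1 L: 3.86.
sodium chloride: 2.48 g/L × 3.86 L = 9.57 g
soytone: 17.5 g/L × 3.86 L = 67.55 g
cellobiose: 4.22 g/L × 3.86 L = 16.29 g
monosodium phosphate: 9.89 g/L × 3.86 L = 38.18 g
ferrous sulfate heptahydrate: 21.4 mg/L × 3.86 L = 82.60 mg

sodium chloride 9.57 g; soytone 67.55 g; cellobiose 16.29 g; monosodium phosphate 38.18 g; ferrous sulfate heptahydrate 82.60 mg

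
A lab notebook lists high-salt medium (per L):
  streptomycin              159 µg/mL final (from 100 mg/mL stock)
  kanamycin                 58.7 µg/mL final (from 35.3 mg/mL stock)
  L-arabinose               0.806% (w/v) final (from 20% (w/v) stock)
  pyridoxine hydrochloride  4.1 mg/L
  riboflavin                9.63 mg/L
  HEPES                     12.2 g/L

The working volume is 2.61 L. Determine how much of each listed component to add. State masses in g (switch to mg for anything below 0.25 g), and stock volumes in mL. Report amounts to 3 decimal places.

streptomycin 4.150 mL; kanamycin 4.340 mL; L-arabinose 105.183 mL; pyridoxine hydrochloride 10.701 mg; riboflavin 25.134 mg; HEPES 31.842 g

Scale factor relative to 1 L: 2.61.
streptomycin: C1V1 = C2V2 → 159 µg/mL × 2610 mL ÷ 100000 µg/mL = 4.150 mL
kanamycin: dilute stock: 58.7 µg/mL × 2610 mL ÷ 35300 µg/mL = 4.340 mL
L-arabinose: C1V1 = C2V2 → 0.806% ÷ 20% × 2610 mL = 105.183 mL
pyridoxine hydrochloride: 4.1 mg/L × 2.61 L = 10.701 mg
riboflavin: 9.63 mg/L × 2.61 L = 25.134 mg
HEPES: 12.2 g/L × 2.61 L = 31.842 g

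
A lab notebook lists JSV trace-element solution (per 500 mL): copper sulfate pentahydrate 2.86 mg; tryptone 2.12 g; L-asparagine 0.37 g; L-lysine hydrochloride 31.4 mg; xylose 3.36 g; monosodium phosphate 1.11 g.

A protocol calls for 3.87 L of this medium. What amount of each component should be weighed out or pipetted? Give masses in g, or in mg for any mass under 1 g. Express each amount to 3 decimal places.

copper sulfate pentahydrate 22.136 mg; tryptone 16.409 g; L-asparagine 2.864 g; L-lysine hydrochloride 243.036 mg; xylose 26.006 g; monosodium phosphate 8.591 g

Ratio of target to recipe volume: 3870 / 500 = 7.74.
copper sulfate pentahydrate: 2.86 mg × (3870 mL / 500 mL) = 22.136 mg
tryptone: 2.12 g × (3870 mL / 500 mL) = 16.409 g
L-asparagine: 0.37 g × (3870 mL / 500 mL) = 2.864 g
L-lysine hydrochloride: 31.4 mg × (3870 mL / 500 mL) = 243.036 mg
xylose: 3.36 g × (3870 mL / 500 mL) = 26.006 g
monosodium phosphate: 1.11 g × (3870 mL / 500 mL) = 8.591 g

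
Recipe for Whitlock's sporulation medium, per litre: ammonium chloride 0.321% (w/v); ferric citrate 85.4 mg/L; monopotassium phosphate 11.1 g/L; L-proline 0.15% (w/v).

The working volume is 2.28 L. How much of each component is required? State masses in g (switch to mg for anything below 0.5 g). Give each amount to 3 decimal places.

Scale factor relative to 1 L: 2.28.
ammonium chloride: 0.321 g per 100 mL × 2280 mL ÷ 100 = 7.319 g
ferric citrate: 85.4 mg/L × 2.28 L = 194.712 mg
monopotassium phosphate: 11.1 g/L × 2.28 L = 25.308 g
L-proline: 0.15% w/v = 1.5 g/L → 1.5 × 2.28 L = 3.420 g

ammonium chloride 7.319 g; ferric citrate 194.712 mg; monopotassium phosphate 25.308 g; L-proline 3.420 g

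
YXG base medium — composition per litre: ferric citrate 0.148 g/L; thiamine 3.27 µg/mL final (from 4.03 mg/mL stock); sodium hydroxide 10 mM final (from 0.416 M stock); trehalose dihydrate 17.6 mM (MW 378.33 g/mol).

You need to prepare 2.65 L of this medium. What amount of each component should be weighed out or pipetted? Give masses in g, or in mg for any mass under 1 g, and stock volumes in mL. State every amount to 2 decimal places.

ferric citrate 392.20 mg; thiamine 2.15 mL; sodium hydroxide 63.70 mL; trehalose dihydrate 17.65 g

Working volume: 2.65 L.
ferric citrate: 0.148 g/L × 2.65 L = 0.3922 g = 392.20 mg
thiamine: V = C2·V2/C1 = 3.27 µg/mL × 2650 mL ÷ 4030 µg/mL = 2.15 mL
sodium hydroxide: dilute stock: 10 mM × 2650 mL ÷ 416 mM = 63.70 mL
trehalose dihydrate: 17.6 mmol/L × 378.33 g/mol × 2.65 L ÷ 1000 = 17.65 g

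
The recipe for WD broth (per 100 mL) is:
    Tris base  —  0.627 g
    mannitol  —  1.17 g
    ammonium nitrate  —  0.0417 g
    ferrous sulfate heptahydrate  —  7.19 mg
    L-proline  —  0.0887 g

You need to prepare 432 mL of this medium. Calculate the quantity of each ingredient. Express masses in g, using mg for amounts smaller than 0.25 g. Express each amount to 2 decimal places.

Tris base 2.71 g; mannitol 5.05 g; ammonium nitrate 180.14 mg; ferrous sulfate heptahydrate 31.06 mg; L-proline 0.38 g

Scale factor = 432 mL / 100 mL = 4.32.
Tris base: 0.627 g × (432 mL / 100 mL) = 2.71 g
mannitol: 1.17 g × (432 mL / 100 mL) = 5.05 g
ammonium nitrate: 0.0417 g × (432 mL / 100 mL) = 0.180144 g = 180.14 mg
ferrous sulfate heptahydrate: 7.19 mg × (432 mL / 100 mL) = 31.06 mg
L-proline: 0.0887 g × (432 mL / 100 mL) = 0.38 g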